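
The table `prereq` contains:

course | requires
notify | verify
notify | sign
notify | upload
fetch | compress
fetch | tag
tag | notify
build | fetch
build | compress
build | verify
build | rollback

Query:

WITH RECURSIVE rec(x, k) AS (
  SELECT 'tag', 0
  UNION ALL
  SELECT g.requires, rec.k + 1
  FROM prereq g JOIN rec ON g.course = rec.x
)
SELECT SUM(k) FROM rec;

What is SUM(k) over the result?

Base: (tag, k=0).
Iteration 1: edges from {tag} -> (notify, k=1).
Iteration 2: edges from {notify} -> (sign, k=2), (upload, k=2), (verify, k=2).
Iteration 3: no outgoing edges from {sign,upload,verify}; recursion stops.
SUM(k) = 0 + 1 + 2 + 2 + 2 = 7.

7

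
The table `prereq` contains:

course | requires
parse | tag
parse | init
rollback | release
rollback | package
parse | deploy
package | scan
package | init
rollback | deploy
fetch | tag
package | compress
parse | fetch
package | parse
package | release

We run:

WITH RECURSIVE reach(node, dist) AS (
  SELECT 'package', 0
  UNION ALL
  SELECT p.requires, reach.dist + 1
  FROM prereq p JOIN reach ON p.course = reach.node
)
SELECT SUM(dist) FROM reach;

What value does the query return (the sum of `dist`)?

Base: (package, dist=0).
Iteration 1: edges from {package} -> (compress, dist=1), (init, dist=1), (parse, dist=1), (release, dist=1), (scan, dist=1).
Iteration 2: edges from {compress,init,parse,release,scan} -> (deploy, dist=2), (fetch, dist=2), (init, dist=2), (tag, dist=2).
Iteration 3: edges from {deploy,fetch,init,tag} -> (tag, dist=3).
Iteration 4: no outgoing edges from {tag}; recursion stops.
SUM(dist) = 0 + 1 + 1 + 1 + 1 + 1 + 2 + 2 + 2 + 2 + 3 = 16.

16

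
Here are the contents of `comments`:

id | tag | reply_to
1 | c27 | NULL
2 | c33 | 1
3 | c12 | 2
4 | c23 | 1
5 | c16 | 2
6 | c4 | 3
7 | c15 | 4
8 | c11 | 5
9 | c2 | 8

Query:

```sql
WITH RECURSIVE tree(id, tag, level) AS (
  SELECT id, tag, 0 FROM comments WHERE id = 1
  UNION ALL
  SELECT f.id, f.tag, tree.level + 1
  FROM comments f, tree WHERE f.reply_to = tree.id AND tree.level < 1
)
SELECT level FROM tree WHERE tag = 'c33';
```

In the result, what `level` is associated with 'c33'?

1

Base: id=1 (c27) at level 0.
Iteration 1: rows with reply_to in {1} -> c33 (id 2, level 1), c23 (id 4, level 1).
Iteration 2: level < 1 fails for all current rows; recursion stops.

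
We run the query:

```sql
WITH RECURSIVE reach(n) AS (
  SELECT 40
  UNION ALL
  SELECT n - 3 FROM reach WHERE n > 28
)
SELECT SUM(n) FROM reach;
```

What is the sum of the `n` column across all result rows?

170

Base: n=40.
Iteration 1: 40 > 28 holds -> n = 40 - 3 = 37.
Iteration 2: 37 > 28 holds -> n = 37 - 3 = 34.
Iteration 3: 34 > 28 holds -> n = 34 - 3 = 31.
Iteration 4: 31 > 28 holds -> n = 31 - 3 = 28.
Iteration 5: 28 > 28 fails; recursion stops.
SUM(n) = 40 + 37 + 34 + 31 + 28 = 170.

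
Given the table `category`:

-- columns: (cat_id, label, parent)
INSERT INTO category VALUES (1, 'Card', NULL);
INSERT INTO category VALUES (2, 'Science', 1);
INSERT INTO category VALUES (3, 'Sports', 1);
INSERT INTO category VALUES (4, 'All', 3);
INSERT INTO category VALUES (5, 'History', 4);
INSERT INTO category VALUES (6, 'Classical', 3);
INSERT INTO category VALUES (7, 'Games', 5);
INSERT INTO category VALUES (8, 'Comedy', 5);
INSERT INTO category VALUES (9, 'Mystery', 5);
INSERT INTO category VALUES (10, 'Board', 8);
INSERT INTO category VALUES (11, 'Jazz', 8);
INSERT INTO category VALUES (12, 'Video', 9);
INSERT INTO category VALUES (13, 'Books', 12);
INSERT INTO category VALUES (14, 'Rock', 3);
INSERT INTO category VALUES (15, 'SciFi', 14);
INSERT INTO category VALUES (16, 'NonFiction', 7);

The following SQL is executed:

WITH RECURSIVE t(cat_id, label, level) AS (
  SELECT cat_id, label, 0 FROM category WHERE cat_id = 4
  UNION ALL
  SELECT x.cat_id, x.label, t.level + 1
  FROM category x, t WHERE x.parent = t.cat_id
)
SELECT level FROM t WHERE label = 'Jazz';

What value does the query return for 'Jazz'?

3

Base: cat_id=4 (All) at level 0.
Iteration 1: rows with parent in {4} -> History (id 5, level 1).
Iteration 2: rows with parent in {5} -> Games (id 7, level 2), Comedy (id 8, level 2), Mystery (id 9, level 2).
Iteration 3: rows with parent in {7,8,9} -> Board (id 10, level 3), Jazz (id 11, level 3), Video (id 12, level 3), NonFiction (id 16, level 3).
Iteration 4: rows with parent in {10,11,12,16} -> Books (id 13, level 4).
Iteration 5: no rows with parent in {13}; recursion stops.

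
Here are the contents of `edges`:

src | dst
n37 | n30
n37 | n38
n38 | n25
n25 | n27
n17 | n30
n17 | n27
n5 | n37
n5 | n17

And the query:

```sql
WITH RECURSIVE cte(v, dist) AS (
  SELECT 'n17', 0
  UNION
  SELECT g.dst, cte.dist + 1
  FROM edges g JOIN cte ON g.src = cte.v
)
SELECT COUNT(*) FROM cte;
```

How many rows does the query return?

Base: (n17, dist=0).
Iteration 1: edges from {n17} -> (n27, dist=1), (n30, dist=1).
Iteration 2: no outgoing edges from {n27,n30}; recursion stops.
Total rows emitted: 3.

3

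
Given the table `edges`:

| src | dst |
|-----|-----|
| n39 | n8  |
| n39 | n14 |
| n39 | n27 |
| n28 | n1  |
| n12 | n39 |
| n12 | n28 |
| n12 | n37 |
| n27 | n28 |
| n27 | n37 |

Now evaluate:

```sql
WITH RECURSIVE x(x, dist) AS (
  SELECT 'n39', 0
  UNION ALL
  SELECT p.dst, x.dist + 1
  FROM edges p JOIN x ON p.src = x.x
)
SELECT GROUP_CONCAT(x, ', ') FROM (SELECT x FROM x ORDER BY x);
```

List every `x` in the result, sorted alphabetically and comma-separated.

Base: (n39, dist=0).
Iteration 1: edges from {n39} -> (n14, dist=1), (n27, dist=1), (n8, dist=1).
Iteration 2: edges from {n14,n27,n8} -> (n28, dist=2), (n37, dist=2).
Iteration 3: edges from {n28,n37} -> (n1, dist=3).
Iteration 4: no outgoing edges from {n1}; recursion stops.

n1, n14, n27, n28, n37, n39, n8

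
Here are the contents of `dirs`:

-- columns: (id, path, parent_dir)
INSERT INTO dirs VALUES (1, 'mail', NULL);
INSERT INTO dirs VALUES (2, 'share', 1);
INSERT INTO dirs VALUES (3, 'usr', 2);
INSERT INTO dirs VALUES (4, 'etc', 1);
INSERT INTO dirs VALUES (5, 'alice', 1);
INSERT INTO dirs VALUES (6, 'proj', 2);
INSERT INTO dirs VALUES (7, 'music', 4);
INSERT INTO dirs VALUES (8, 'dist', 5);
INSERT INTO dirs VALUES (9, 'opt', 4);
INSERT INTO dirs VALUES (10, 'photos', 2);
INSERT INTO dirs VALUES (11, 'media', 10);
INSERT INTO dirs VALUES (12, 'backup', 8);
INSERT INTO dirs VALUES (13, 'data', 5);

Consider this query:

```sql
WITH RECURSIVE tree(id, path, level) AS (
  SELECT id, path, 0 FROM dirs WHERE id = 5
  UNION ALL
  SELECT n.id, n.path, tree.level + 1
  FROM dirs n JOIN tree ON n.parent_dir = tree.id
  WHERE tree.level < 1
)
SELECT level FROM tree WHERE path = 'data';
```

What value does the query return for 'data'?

Base: id=5 (alice) at level 0.
Iteration 1: rows with parent_dir in {5} -> dist (id 8, level 1), data (id 13, level 1).
Iteration 2: level < 1 fails for all current rows; recursion stops.

1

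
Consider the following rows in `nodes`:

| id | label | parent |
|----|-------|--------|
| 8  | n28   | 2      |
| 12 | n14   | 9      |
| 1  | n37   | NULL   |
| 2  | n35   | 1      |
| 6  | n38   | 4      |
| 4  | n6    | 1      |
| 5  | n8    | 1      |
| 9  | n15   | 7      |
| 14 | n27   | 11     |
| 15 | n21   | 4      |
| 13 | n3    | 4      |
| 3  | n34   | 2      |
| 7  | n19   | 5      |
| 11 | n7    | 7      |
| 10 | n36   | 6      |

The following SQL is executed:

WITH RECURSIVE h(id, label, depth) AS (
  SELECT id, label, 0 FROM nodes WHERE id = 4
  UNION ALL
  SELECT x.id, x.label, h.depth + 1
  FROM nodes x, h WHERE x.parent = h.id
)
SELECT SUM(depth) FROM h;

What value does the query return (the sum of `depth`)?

5

Base: id=4 (n6) at depth 0.
Iteration 1: rows with parent in {4} -> n38 (id 6, depth 1), n3 (id 13, depth 1), n21 (id 15, depth 1).
Iteration 2: rows with parent in {6,13,15} -> n36 (id 10, depth 2).
Iteration 3: no rows with parent in {10}; recursion stops.
SUM(depth) = 0 + 1 + 1 + 1 + 2 = 5.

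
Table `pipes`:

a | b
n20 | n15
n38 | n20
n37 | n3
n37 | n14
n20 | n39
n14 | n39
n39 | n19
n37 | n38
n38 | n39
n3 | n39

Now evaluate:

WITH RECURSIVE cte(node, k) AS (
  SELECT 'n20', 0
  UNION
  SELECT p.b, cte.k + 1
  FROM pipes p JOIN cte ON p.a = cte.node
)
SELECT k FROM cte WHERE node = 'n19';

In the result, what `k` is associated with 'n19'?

2

Base: (n20, k=0).
Iteration 1: edges from {n20} -> (n15, k=1), (n39, k=1).
Iteration 2: edges from {n15,n39} -> (n19, k=2).
Iteration 3: no outgoing edges from {n19}; recursion stops.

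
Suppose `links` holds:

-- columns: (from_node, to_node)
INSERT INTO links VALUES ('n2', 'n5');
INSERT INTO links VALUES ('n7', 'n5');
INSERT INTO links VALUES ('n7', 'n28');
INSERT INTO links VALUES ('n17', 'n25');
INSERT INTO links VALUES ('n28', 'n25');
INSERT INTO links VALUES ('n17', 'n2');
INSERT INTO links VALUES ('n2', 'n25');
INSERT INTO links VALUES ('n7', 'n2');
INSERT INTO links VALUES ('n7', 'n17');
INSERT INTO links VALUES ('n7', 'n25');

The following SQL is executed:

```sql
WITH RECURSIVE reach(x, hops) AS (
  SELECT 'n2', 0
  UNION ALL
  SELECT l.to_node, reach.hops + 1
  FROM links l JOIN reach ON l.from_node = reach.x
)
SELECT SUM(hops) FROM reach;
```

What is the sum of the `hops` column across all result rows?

2

Base: (n2, hops=0).
Iteration 1: edges from {n2} -> (n25, hops=1), (n5, hops=1).
Iteration 2: no outgoing edges from {n25,n5}; recursion stops.
SUM(hops) = 0 + 1 + 1 = 2.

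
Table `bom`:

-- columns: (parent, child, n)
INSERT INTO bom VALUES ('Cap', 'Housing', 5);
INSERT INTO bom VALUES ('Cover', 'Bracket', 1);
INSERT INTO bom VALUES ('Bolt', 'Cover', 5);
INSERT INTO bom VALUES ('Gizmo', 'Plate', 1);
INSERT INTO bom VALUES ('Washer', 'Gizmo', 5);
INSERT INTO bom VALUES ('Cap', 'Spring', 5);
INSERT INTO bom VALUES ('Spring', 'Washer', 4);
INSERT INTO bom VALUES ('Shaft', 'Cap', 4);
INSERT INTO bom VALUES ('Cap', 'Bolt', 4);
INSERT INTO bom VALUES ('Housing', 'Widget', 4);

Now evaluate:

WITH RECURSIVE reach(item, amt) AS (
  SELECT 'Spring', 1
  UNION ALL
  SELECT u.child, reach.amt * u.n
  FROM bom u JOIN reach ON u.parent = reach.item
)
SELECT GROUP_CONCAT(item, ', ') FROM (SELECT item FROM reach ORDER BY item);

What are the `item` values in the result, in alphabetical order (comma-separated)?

Gizmo, Plate, Spring, Washer

Base: (Spring, amt=1).
Iteration 1: components of {Spring} -> Washer = 1*4 = 4.
Iteration 2: components of {Washer} -> Gizmo = 4*5 = 20.
Iteration 3: components of {Gizmo} -> Plate = 20*1 = 20.
Iteration 4: no further components; recursion stops.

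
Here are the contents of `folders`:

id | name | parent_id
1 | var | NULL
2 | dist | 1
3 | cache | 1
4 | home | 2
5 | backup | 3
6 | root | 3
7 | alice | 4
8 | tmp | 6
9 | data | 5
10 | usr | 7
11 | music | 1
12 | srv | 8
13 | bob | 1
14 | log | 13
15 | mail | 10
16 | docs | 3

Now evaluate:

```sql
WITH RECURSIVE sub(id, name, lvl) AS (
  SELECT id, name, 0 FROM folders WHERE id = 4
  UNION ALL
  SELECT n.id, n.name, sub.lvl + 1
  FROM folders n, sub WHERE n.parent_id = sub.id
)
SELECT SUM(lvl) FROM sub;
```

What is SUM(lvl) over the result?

6

Base: id=4 (home) at lvl 0.
Iteration 1: rows with parent_id in {4} -> alice (id 7, lvl 1).
Iteration 2: rows with parent_id in {7} -> usr (id 10, lvl 2).
Iteration 3: rows with parent_id in {10} -> mail (id 15, lvl 3).
Iteration 4: no rows with parent_id in {15}; recursion stops.
SUM(lvl) = 0 + 1 + 2 + 3 = 6.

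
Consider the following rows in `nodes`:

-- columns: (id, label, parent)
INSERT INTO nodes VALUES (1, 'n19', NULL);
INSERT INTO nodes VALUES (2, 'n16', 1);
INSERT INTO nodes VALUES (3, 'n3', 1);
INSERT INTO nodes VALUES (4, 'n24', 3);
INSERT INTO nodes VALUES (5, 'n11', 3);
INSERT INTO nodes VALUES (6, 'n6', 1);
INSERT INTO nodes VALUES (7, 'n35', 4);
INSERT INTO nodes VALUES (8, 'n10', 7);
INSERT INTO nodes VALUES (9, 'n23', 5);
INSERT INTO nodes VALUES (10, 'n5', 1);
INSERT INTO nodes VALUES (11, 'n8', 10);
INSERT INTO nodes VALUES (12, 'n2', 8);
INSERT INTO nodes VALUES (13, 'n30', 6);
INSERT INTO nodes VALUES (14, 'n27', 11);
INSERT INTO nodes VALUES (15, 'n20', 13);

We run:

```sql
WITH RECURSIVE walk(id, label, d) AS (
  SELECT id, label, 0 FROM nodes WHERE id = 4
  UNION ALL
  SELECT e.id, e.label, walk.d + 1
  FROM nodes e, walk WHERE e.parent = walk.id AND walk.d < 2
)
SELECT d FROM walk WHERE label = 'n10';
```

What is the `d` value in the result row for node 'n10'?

Base: id=4 (n24) at d 0.
Iteration 1: rows with parent in {4} -> n35 (id 7, d 1).
Iteration 2: rows with parent in {7} -> n10 (id 8, d 2).
Iteration 3: d < 2 fails for all current rows; recursion stops.

2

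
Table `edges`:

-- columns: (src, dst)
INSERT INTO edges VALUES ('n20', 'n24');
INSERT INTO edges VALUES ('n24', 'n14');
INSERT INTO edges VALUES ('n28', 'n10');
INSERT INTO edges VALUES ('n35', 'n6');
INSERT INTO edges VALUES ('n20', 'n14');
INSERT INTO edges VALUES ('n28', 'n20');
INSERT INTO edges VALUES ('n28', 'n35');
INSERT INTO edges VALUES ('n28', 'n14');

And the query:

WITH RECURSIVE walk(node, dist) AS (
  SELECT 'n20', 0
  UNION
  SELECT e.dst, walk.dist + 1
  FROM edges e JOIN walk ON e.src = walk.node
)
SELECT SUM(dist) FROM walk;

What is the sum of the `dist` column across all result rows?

4

Base: (n20, dist=0).
Iteration 1: edges from {n20} -> (n14, dist=1), (n24, dist=1).
Iteration 2: edges from {n14,n24} -> (n14, dist=2).
Iteration 3: no outgoing edges from {n14}; recursion stops.
SUM(dist) = 0 + 1 + 1 + 2 = 4.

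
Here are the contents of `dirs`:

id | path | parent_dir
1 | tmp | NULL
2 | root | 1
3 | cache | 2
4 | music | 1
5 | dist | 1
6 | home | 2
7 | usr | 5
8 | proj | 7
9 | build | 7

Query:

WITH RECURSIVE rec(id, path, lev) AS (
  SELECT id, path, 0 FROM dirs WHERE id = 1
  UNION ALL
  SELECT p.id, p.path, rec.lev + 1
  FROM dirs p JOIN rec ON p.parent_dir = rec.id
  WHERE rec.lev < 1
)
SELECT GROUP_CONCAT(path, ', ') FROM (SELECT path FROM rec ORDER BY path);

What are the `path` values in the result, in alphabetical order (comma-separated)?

dist, music, root, tmp

Base: id=1 (tmp) at lev 0.
Iteration 1: rows with parent_dir in {1} -> root (id 2, lev 1), music (id 4, lev 1), dist (id 5, lev 1).
Iteration 2: lev < 1 fails for all current rows; recursion stops.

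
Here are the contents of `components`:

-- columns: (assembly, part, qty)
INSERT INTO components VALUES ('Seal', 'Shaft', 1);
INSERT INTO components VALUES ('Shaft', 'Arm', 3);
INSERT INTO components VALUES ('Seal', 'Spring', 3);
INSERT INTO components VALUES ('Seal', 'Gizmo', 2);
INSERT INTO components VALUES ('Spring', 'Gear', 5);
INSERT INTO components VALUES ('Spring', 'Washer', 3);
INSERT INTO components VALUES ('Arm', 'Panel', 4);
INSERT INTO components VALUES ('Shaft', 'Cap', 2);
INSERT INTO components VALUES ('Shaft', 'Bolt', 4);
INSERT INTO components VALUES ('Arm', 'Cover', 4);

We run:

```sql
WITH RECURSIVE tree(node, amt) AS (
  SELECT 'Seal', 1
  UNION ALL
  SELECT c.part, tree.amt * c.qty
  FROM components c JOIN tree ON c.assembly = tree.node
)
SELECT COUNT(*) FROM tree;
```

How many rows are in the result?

Base: (Seal, amt=1).
Iteration 1: components of {Seal} -> Gizmo = 1*2 = 2, Shaft = 1*1 = 1, Spring = 1*3 = 3.
Iteration 2: components of {Gizmo,Shaft,Spring} -> Arm = 1*3 = 3, Bolt = 1*4 = 4, Cap = 1*2 = 2, Gear = 3*5 = 15, Washer = 3*3 = 9.
Iteration 3: components of {Arm,Bolt,Cap,Gear,Washer} -> Cover = 3*4 = 12, Panel = 3*4 = 12.
Iteration 4: no further components; recursion stops.
Total rows emitted: 11.

11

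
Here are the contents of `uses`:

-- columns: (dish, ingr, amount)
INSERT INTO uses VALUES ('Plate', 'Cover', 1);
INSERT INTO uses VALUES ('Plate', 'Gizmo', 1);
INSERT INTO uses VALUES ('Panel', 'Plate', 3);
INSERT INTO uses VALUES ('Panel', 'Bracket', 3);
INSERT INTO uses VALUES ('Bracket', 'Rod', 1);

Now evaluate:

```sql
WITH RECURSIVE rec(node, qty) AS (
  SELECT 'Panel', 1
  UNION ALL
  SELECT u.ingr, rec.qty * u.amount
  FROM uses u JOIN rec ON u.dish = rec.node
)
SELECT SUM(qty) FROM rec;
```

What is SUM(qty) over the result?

16

Base: (Panel, qty=1).
Iteration 1: components of {Panel} -> Bracket = 1*3 = 3, Plate = 1*3 = 3.
Iteration 2: components of {Bracket,Plate} -> Cover = 3*1 = 3, Gizmo = 3*1 = 3, Rod = 3*1 = 3.
Iteration 3: no further components; recursion stops.
SUM(qty) = 1 + 3 + 3 + 3 + 3 + 3 = 16.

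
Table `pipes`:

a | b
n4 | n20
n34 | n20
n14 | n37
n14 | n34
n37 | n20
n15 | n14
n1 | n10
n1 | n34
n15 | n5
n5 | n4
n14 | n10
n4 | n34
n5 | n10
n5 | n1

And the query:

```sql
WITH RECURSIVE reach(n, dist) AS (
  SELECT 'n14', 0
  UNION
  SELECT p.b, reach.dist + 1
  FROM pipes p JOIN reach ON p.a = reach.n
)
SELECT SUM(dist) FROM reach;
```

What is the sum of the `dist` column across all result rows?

Base: (n14, dist=0).
Iteration 1: edges from {n14} -> (n10, dist=1), (n34, dist=1), (n37, dist=1).
Iteration 2: edges from {n10,n34,n37} -> (n20, dist=2). [UNION drops 1 duplicate row(s)]
Iteration 3: no outgoing edges from {n20}; recursion stops.
SUM(dist) = 0 + 1 + 1 + 1 + 2 = 5.

5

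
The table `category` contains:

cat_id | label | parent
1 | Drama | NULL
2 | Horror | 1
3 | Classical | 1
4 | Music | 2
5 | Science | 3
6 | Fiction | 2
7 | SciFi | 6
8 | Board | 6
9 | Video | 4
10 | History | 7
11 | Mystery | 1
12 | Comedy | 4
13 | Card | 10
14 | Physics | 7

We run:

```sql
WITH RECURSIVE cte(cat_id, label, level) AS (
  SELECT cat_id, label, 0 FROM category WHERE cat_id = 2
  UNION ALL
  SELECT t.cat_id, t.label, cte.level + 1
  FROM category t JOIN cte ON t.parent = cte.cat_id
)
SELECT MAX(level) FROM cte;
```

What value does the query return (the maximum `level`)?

4

Base: cat_id=2 (Horror) at level 0.
Iteration 1: rows with parent in {2} -> Music (id 4, level 1), Fiction (id 6, level 1).
Iteration 2: rows with parent in {4,6} -> SciFi (id 7, level 2), Board (id 8, level 2), Video (id 9, level 2), Comedy (id 12, level 2).
Iteration 3: rows with parent in {7,8,9,12} -> History (id 10, level 3), Physics (id 14, level 3).
Iteration 4: rows with parent in {10,14} -> Card (id 13, level 4).
Iteration 5: no rows with parent in {13}; recursion stops.
level values: 0, 1, 1, 2, 2, 2, 2, 3, 3, 4; the maximum is 4.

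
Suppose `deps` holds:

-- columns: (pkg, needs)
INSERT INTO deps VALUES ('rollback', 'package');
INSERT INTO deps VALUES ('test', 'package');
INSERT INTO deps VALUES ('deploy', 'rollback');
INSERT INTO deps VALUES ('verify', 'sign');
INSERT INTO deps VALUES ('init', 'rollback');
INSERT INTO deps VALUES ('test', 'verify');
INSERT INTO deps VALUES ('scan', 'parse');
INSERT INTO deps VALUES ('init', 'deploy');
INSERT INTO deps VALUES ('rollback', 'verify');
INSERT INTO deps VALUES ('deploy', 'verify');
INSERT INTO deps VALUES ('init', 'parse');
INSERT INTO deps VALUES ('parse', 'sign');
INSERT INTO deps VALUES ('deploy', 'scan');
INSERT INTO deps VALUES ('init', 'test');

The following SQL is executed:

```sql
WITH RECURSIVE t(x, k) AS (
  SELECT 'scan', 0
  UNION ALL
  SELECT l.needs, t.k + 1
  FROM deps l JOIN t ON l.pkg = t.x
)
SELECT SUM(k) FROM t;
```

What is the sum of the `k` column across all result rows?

Base: (scan, k=0).
Iteration 1: edges from {scan} -> (parse, k=1).
Iteration 2: edges from {parse} -> (sign, k=2).
Iteration 3: no outgoing edges from {sign}; recursion stops.
SUM(k) = 0 + 1 + 2 = 3.

3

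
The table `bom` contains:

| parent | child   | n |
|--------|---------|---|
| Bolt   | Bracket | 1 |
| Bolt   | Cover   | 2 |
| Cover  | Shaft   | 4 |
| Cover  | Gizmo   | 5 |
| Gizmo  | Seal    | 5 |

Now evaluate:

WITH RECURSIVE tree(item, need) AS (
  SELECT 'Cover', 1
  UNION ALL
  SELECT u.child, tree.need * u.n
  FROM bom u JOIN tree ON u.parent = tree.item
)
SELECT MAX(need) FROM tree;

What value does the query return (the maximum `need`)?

Base: (Cover, need=1).
Iteration 1: components of {Cover} -> Gizmo = 1*5 = 5, Shaft = 1*4 = 4.
Iteration 2: components of {Gizmo,Shaft} -> Seal = 5*5 = 25.
Iteration 3: no further components; recursion stops.
need values: 1, 4, 5, 25; the maximum is 25.

25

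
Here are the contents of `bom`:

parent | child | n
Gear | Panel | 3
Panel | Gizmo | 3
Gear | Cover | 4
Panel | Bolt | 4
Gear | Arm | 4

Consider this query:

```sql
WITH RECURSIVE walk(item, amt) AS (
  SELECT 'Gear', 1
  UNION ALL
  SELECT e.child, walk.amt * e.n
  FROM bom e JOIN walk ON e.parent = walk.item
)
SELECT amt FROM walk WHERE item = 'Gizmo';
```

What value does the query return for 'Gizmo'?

Base: (Gear, amt=1).
Iteration 1: components of {Gear} -> Arm = 1*4 = 4, Cover = 1*4 = 4, Panel = 1*3 = 3.
Iteration 2: components of {Arm,Cover,Panel} -> Bolt = 3*4 = 12, Gizmo = 3*3 = 9.
Iteration 3: no further components; recursion stops.

9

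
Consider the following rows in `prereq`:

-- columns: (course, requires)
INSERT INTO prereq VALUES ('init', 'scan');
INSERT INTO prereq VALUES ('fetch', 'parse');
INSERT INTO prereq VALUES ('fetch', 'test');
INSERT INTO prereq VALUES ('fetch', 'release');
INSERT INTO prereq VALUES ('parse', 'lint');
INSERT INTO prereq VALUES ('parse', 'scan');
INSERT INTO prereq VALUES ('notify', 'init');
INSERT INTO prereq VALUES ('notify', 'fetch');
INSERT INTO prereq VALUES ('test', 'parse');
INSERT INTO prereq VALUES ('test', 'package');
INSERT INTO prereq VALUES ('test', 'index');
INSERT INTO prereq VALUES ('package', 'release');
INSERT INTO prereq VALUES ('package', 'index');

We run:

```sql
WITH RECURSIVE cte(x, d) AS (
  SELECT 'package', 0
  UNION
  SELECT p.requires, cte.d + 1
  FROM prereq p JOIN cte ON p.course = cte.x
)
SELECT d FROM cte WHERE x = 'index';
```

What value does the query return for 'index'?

Base: (package, d=0).
Iteration 1: edges from {package} -> (index, d=1), (release, d=1).
Iteration 2: no outgoing edges from {index,release}; recursion stops.

1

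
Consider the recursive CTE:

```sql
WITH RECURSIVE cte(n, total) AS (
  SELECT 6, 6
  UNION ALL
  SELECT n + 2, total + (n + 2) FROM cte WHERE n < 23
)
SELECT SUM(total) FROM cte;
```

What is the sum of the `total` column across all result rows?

660

Base: n=6, total=6.
Iteration 1: 6 < 23 holds -> n = 6 + 2 = 8, total = 6 + 8 = 14.
Iteration 2: 8 < 23 holds -> n = 8 + 2 = 10, total = 14 + 10 = 24.
Iteration 3: 10 < 23 holds -> n = 10 + 2 = 12, total = 24 + 12 = 36.
Iteration 4: 12 < 23 holds -> n = 12 + 2 = 14, total = 36 + 14 = 50.
Iteration 5: 14 < 23 holds -> n = 14 + 2 = 16, total = 50 + 16 = 66.
Iteration 6: 16 < 23 holds -> n = 16 + 2 = 18, total = 66 + 18 = 84.
Iteration 7: 18 < 23 holds -> n = 18 + 2 = 20, total = 84 + 20 = 104.
Iteration 8: 20 < 23 holds -> n = 20 + 2 = 22, total = 104 + 22 = 126.
Iteration 9: 22 < 23 holds -> n = 22 + 2 = 24, total = 126 + 24 = 150.
Iteration 10: 24 < 23 fails; recursion stops.
SUM(total) = 6 + 14 + 24 + 36 + 50 + 66 + 84 + 104 + 126 + 150 = 660.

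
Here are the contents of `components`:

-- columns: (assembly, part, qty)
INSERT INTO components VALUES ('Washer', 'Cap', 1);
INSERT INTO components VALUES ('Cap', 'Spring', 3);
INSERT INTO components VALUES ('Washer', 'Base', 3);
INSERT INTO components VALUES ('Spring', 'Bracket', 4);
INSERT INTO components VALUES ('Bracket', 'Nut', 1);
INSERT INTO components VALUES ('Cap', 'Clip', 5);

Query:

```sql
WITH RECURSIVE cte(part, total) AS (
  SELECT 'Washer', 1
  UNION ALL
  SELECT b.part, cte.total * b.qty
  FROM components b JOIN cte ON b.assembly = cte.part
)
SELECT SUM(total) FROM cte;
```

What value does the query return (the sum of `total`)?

37

Base: (Washer, total=1).
Iteration 1: components of {Washer} -> Base = 1*3 = 3, Cap = 1*1 = 1.
Iteration 2: components of {Base,Cap} -> Clip = 1*5 = 5, Spring = 1*3 = 3.
Iteration 3: components of {Clip,Spring} -> Bracket = 3*4 = 12.
Iteration 4: components of {Bracket} -> Nut = 12*1 = 12.
Iteration 5: no further components; recursion stops.
SUM(total) = 1 + 1 + 3 + 3 + 5 + 12 + 12 = 37.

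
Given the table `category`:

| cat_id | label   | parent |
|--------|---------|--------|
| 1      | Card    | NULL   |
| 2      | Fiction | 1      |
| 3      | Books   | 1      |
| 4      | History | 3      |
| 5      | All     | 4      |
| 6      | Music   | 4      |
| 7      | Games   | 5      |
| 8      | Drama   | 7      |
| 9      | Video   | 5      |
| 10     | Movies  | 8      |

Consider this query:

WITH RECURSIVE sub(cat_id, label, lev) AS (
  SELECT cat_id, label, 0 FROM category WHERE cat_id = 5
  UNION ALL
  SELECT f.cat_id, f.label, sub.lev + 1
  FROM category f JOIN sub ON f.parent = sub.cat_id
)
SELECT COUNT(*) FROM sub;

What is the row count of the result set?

5

Base: cat_id=5 (All) at lev 0.
Iteration 1: rows with parent in {5} -> Games (id 7, lev 1), Video (id 9, lev 1).
Iteration 2: rows with parent in {7,9} -> Drama (id 8, lev 2).
Iteration 3: rows with parent in {8} -> Movies (id 10, lev 3).
Iteration 4: no rows with parent in {10}; recursion stops.
Total rows emitted: 5.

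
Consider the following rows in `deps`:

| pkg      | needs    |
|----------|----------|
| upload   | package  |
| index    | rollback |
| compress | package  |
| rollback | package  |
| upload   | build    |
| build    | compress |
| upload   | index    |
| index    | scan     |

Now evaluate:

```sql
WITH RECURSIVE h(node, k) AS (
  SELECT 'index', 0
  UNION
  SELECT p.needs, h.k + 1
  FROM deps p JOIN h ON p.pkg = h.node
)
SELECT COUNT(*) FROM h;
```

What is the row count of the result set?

Base: (index, k=0).
Iteration 1: edges from {index} -> (rollback, k=1), (scan, k=1).
Iteration 2: edges from {rollback,scan} -> (package, k=2).
Iteration 3: no outgoing edges from {package}; recursion stops.
Total rows emitted: 4.

4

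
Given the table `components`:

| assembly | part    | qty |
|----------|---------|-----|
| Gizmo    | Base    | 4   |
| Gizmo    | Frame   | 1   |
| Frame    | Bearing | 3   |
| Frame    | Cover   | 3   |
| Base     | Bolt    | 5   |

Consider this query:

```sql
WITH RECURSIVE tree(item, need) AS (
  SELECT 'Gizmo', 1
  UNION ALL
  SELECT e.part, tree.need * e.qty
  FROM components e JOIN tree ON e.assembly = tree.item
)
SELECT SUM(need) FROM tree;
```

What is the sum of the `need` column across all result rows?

Base: (Gizmo, need=1).
Iteration 1: components of {Gizmo} -> Base = 1*4 = 4, Frame = 1*1 = 1.
Iteration 2: components of {Base,Frame} -> Bearing = 1*3 = 3, Bolt = 4*5 = 20, Cover = 1*3 = 3.
Iteration 3: no further components; recursion stops.
SUM(need) = 1 + 4 + 1 + 20 + 3 + 3 = 32.

32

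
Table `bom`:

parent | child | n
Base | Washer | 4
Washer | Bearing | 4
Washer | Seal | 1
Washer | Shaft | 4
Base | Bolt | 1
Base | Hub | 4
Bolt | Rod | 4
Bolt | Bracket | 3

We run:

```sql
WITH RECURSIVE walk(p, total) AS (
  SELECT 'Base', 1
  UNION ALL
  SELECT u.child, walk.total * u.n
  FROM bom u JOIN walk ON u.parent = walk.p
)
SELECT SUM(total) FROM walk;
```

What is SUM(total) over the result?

53

Base: (Base, total=1).
Iteration 1: components of {Base} -> Bolt = 1*1 = 1, Hub = 1*4 = 4, Washer = 1*4 = 4.
Iteration 2: components of {Bolt,Hub,Washer} -> Bearing = 4*4 = 16, Bracket = 1*3 = 3, Rod = 1*4 = 4, Seal = 4*1 = 4, Shaft = 4*4 = 16.
Iteration 3: no further components; recursion stops.
SUM(total) = 1 + 4 + 1 + 4 + 16 + 4 + 16 + 4 + 3 = 53.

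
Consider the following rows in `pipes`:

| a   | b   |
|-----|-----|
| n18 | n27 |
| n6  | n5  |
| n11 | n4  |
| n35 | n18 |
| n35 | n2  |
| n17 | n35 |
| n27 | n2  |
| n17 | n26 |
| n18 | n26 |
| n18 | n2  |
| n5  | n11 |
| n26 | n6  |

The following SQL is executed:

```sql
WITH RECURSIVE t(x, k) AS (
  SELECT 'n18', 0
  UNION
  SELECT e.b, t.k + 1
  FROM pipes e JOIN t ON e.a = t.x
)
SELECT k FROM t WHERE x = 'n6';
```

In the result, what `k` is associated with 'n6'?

2

Base: (n18, k=0).
Iteration 1: edges from {n18} -> (n2, k=1), (n26, k=1), (n27, k=1).
Iteration 2: edges from {n2,n26,n27} -> (n2, k=2), (n6, k=2).
Iteration 3: edges from {n2,n6} -> (n5, k=3).
Iteration 4: edges from {n5} -> (n11, k=4).
Iteration 5: edges from {n11} -> (n4, k=5).
Iteration 6: no outgoing edges from {n4}; recursion stops.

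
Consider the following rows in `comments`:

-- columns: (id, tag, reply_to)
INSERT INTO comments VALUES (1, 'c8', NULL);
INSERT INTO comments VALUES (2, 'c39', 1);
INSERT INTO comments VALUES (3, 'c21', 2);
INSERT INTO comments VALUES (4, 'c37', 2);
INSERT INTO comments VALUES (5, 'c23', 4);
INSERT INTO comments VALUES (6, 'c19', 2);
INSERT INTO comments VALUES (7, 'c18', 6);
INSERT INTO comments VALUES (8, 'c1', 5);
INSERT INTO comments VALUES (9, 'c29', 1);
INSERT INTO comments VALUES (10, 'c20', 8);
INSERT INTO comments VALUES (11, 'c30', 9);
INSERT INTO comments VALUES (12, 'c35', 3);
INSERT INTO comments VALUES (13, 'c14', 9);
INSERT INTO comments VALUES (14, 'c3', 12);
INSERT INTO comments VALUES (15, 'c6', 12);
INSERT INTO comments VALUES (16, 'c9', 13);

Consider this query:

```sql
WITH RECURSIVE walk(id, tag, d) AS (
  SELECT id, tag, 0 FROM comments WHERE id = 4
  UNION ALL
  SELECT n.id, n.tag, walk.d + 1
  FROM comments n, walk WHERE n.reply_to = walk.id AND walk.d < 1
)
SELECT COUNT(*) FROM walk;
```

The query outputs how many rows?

Base: id=4 (c37) at d 0.
Iteration 1: rows with reply_to in {4} -> c23 (id 5, d 1).
Iteration 2: d < 1 fails for all current rows; recursion stops.
Total rows emitted: 2.

2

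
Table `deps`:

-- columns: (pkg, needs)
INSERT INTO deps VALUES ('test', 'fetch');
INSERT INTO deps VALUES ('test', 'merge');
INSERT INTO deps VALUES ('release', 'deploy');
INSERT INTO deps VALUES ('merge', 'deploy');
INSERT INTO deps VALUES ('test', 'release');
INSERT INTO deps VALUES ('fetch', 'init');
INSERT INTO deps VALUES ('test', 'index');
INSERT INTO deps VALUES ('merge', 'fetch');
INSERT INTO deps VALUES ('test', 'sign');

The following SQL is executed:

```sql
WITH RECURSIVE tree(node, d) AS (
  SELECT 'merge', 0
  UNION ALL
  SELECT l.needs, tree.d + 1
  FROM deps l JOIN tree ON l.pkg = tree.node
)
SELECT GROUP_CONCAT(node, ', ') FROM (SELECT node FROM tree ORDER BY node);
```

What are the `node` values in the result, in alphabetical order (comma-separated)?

Base: (merge, d=0).
Iteration 1: edges from {merge} -> (deploy, d=1), (fetch, d=1).
Iteration 2: edges from {deploy,fetch} -> (init, d=2).
Iteration 3: no outgoing edges from {init}; recursion stops.

deploy, fetch, init, merge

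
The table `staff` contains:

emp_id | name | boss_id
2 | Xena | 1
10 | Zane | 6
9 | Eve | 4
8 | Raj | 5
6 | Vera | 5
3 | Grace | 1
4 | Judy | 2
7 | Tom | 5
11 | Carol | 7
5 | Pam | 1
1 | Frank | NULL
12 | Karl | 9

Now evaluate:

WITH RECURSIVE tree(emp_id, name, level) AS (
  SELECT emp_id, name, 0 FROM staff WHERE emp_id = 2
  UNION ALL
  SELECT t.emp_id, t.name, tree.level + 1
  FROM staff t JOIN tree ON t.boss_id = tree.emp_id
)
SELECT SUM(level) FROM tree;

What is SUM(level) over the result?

6

Base: emp_id=2 (Xena) at level 0.
Iteration 1: rows with boss_id in {2} -> Judy (id 4, level 1).
Iteration 2: rows with boss_id in {4} -> Eve (id 9, level 2).
Iteration 3: rows with boss_id in {9} -> Karl (id 12, level 3).
Iteration 4: no rows with boss_id in {12}; recursion stops.
SUM(level) = 0 + 1 + 2 + 3 = 6.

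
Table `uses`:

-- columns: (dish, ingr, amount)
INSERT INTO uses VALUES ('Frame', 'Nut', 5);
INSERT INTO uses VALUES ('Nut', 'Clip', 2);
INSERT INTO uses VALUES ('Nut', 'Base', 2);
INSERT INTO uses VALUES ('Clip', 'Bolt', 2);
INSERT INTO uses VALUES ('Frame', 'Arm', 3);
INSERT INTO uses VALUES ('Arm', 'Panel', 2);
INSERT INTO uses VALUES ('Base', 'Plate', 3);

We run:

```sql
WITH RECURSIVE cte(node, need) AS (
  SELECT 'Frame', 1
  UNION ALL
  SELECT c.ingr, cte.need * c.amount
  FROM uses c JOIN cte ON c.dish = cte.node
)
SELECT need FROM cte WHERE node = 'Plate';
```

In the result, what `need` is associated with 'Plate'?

Base: (Frame, need=1).
Iteration 1: components of {Frame} -> Arm = 1*3 = 3, Nut = 1*5 = 5.
Iteration 2: components of {Arm,Nut} -> Base = 5*2 = 10, Clip = 5*2 = 10, Panel = 3*2 = 6.
Iteration 3: components of {Base,Clip,Panel} -> Bolt = 10*2 = 20, Plate = 10*3 = 30.
Iteration 4: no further components; recursion stops.

30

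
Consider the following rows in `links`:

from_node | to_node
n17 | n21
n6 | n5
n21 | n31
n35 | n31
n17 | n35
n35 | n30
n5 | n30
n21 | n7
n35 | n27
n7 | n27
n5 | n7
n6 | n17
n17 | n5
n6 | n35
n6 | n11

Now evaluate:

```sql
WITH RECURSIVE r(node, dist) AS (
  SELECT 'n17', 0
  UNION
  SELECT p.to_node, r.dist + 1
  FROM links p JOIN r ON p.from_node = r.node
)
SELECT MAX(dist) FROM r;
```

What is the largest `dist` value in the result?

3

Base: (n17, dist=0).
Iteration 1: edges from {n17} -> (n21, dist=1), (n35, dist=1), (n5, dist=1).
Iteration 2: edges from {n21,n35,n5} -> (n27, dist=2), (n30, dist=2), (n31, dist=2), (n7, dist=2). [UNION drops 3 duplicate row(s)]
Iteration 3: edges from {n27,n30,n31,n7} -> (n27, dist=3).
Iteration 4: no outgoing edges from {n27}; recursion stops.
dist values: 0, 1, 1, 1, 2, 2, 2, 2, 3; the maximum is 3.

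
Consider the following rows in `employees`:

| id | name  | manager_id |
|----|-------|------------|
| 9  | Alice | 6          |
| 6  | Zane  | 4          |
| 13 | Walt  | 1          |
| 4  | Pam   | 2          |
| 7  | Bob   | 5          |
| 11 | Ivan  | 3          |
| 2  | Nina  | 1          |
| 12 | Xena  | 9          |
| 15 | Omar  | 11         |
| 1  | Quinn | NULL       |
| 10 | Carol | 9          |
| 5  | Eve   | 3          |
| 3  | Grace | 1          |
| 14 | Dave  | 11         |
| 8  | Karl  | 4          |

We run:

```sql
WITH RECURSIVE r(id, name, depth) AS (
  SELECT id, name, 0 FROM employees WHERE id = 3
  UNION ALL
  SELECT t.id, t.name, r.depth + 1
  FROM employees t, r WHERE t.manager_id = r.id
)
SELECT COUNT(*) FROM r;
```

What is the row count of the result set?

Base: id=3 (Grace) at depth 0.
Iteration 1: rows with manager_id in {3} -> Eve (id 5, depth 1), Ivan (id 11, depth 1).
Iteration 2: rows with manager_id in {5,11} -> Bob (id 7, depth 2), Dave (id 14, depth 2), Omar (id 15, depth 2).
Iteration 3: no rows with manager_id in {7,14,15}; recursion stops.
Total rows emitted: 6.

6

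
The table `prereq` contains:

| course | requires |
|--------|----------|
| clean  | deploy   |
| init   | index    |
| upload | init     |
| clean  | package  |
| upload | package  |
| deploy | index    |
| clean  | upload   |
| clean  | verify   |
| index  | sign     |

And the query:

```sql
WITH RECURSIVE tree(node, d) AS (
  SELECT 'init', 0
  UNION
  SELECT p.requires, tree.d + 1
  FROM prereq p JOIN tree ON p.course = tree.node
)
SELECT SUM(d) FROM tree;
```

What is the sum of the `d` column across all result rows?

3

Base: (init, d=0).
Iteration 1: edges from {init} -> (index, d=1).
Iteration 2: edges from {index} -> (sign, d=2).
Iteration 3: no outgoing edges from {sign}; recursion stops.
SUM(d) = 0 + 1 + 2 = 3.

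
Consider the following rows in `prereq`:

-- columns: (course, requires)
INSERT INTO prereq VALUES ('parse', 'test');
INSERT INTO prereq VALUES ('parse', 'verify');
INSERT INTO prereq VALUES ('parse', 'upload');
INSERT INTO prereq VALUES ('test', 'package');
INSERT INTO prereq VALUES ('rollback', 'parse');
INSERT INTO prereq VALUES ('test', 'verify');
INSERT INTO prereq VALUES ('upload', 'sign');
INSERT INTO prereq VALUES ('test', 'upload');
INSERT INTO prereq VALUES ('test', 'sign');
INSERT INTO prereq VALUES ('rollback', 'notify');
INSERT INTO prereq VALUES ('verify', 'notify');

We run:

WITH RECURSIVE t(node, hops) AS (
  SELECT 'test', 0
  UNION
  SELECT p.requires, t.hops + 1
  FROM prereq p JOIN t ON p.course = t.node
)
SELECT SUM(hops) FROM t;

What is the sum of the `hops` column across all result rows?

8

Base: (test, hops=0).
Iteration 1: edges from {test} -> (package, hops=1), (sign, hops=1), (upload, hops=1), (verify, hops=1).
Iteration 2: edges from {package,sign,upload,verify} -> (notify, hops=2), (sign, hops=2).
Iteration 3: no outgoing edges from {notify,sign}; recursion stops.
SUM(hops) = 0 + 1 + 1 + 1 + 1 + 2 + 2 = 8.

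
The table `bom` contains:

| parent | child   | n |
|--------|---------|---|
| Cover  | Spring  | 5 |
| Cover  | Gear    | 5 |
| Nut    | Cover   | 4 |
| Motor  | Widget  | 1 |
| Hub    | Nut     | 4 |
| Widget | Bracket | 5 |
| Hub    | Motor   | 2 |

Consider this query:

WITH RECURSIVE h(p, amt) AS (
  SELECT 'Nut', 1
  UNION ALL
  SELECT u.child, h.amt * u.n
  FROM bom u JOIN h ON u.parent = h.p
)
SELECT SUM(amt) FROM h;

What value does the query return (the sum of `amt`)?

Base: (Nut, amt=1).
Iteration 1: components of {Nut} -> Cover = 1*4 = 4.
Iteration 2: components of {Cover} -> Gear = 4*5 = 20, Spring = 4*5 = 20.
Iteration 3: no further components; recursion stops.
SUM(amt) = 1 + 4 + 20 + 20 = 45.

45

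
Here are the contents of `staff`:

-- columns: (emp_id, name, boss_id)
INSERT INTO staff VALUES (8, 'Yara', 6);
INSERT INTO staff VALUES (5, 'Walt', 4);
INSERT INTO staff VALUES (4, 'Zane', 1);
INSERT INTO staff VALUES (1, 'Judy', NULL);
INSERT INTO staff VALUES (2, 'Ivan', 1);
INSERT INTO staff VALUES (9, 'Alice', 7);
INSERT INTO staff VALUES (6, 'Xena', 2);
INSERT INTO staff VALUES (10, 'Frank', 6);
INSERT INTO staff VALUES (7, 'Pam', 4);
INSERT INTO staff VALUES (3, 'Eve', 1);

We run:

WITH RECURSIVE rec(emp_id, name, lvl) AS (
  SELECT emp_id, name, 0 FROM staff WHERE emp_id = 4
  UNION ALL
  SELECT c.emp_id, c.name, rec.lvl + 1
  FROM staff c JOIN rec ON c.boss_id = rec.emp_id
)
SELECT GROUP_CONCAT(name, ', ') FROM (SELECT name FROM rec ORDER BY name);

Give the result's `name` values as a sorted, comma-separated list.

Alice, Pam, Walt, Zane

Base: emp_id=4 (Zane) at lvl 0.
Iteration 1: rows with boss_id in {4} -> Walt (id 5, lvl 1), Pam (id 7, lvl 1).
Iteration 2: rows with boss_id in {5,7} -> Alice (id 9, lvl 2).
Iteration 3: no rows with boss_id in {9}; recursion stops.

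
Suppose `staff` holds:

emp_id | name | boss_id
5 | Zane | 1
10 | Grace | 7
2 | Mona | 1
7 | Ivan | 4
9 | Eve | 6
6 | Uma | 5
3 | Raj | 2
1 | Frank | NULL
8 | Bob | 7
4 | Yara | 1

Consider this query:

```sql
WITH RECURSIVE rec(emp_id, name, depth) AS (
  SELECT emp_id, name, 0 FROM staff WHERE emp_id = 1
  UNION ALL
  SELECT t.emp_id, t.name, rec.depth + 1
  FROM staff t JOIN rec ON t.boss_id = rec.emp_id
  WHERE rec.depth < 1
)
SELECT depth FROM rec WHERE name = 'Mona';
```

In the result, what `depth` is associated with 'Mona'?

1

Base: emp_id=1 (Frank) at depth 0.
Iteration 1: rows with boss_id in {1} -> Mona (id 2, depth 1), Yara (id 4, depth 1), Zane (id 5, depth 1).
Iteration 2: depth < 1 fails for all current rows; recursion stops.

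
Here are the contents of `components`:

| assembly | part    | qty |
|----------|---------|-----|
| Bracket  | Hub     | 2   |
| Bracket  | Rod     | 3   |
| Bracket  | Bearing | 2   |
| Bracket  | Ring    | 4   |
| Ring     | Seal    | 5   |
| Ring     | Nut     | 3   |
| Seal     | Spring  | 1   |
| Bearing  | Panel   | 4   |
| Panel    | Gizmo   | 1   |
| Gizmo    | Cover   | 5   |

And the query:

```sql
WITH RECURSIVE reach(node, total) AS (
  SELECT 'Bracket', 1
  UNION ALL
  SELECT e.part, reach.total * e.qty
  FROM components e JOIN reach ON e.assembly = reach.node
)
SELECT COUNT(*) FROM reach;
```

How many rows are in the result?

11

Base: (Bracket, total=1).
Iteration 1: components of {Bracket} -> Bearing = 1*2 = 2, Hub = 1*2 = 2, Ring = 1*4 = 4, Rod = 1*3 = 3.
Iteration 2: components of {Bearing,Hub,Ring,Rod} -> Nut = 4*3 = 12, Panel = 2*4 = 8, Seal = 4*5 = 20.
Iteration 3: components of {Nut,Panel,Seal} -> Gizmo = 8*1 = 8, Spring = 20*1 = 20.
Iteration 4: components of {Gizmo,Spring} -> Cover = 8*5 = 40.
Iteration 5: no further components; recursion stops.
Total rows emitted: 11.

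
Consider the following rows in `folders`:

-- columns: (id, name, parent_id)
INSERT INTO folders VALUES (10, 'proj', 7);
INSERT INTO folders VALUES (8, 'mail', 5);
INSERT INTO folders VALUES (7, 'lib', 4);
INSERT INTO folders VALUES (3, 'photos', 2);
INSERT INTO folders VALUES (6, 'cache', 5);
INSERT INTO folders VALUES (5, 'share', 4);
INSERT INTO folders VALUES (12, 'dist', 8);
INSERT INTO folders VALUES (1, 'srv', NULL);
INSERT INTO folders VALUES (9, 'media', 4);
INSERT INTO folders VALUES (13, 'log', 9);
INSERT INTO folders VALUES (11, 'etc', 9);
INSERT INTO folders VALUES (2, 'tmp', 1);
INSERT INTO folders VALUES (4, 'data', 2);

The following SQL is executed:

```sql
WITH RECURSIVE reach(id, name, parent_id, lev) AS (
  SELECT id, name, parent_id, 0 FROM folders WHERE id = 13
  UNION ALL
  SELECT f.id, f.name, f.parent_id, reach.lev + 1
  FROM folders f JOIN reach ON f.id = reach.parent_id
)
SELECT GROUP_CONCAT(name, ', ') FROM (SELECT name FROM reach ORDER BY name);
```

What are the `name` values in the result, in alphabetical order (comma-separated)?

data, log, media, srv, tmp

Base: id=13 (log), parent_id=9, lev 0.
Iteration 1: join on id=9 -> media (id 9, parent_id=4, lev 1).
Iteration 2: join on id=4 -> data (id 4, parent_id=2, lev 2).
Iteration 3: join on id=2 -> tmp (id 2, parent_id=1, lev 3).
Iteration 4: join on id=1 -> srv (id 1, parent_id=NULL, lev 4).
Iteration 5: parent_id is NULL; no match; recursion stops.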